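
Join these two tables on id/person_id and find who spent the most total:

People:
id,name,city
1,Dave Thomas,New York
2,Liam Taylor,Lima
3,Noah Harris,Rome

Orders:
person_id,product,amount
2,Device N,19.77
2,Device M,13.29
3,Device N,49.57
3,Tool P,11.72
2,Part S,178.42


Join on: people.id = orders.person_id

Joined rows:
  Liam Taylor (Lima) bought Device N for $19.77
  Liam Taylor (Lima) bought Device M for $13.29
  Noah Harris (Rome) bought Device N for $49.57
  Noah Harris (Rome) bought Tool P for $11.72
  Liam Taylor (Lima) bought Part S for $178.42

Total per person:
  Liam Taylor: $211.48
  Noah Harris: $61.29

Top spender: Liam Taylor ($211.48)

Liam Taylor ($211.48)


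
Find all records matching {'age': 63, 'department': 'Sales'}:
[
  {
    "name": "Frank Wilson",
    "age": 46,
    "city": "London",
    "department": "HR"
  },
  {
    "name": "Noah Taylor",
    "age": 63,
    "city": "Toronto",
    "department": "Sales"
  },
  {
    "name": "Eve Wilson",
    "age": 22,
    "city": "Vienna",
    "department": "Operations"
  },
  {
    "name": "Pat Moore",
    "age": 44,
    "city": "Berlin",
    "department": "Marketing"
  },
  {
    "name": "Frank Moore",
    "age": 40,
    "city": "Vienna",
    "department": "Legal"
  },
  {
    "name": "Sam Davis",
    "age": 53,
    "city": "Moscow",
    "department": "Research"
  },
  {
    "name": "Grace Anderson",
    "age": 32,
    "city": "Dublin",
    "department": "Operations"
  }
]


Search criteria: {'age': 63, 'department': 'Sales'}

Checking 7 records:
  Frank Wilson: {age: 46, department: HR}
  Noah Taylor: {age: 63, department: Sales} <-- MATCH
  Eve Wilson: {age: 22, department: Operations}
  Pat Moore: {age: 44, department: Marketing}
  Frank Moore: {age: 40, department: Legal}
  Sam Davis: {age: 53, department: Research}
  Grace Anderson: {age: 32, department: Operations}

Matches: ["Noah Taylor"]

["Noah Taylor"]


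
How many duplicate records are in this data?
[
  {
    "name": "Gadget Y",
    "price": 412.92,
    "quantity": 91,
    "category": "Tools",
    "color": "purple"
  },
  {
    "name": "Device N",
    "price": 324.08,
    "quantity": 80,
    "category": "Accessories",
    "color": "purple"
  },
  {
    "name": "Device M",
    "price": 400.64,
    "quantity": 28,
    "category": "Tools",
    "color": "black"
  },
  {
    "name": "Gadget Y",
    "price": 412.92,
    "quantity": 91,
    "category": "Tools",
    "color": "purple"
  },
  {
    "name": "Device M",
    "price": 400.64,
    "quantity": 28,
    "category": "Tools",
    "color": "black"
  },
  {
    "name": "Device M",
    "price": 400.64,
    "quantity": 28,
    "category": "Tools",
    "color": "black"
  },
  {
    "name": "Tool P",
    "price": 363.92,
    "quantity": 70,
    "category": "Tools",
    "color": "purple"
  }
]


Checking 7 records for duplicates:

  Row 1: Gadget Y ($412.92, qty 91)
  Row 2: Device N ($324.08, qty 80)
  Row 3: Device M ($400.64, qty 28)
  Row 4: Gadget Y ($412.92, qty 91) <-- DUPLICATE
  Row 5: Device M ($400.64, qty 28) <-- DUPLICATE
  Row 6: Device M ($400.64, qty 28) <-- DUPLICATE
  Row 7: Tool P ($363.92, qty 70)

Duplicates found: 3
Unique records: 4

3 duplicates, 4 unique


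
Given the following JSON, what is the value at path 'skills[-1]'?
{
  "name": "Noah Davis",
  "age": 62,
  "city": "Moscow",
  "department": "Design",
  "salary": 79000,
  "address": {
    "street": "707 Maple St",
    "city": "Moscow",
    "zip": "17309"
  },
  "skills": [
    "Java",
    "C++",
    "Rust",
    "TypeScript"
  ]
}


Query: skills[-1]
Path: skills -> last element
Value: TypeScript

TypeScript


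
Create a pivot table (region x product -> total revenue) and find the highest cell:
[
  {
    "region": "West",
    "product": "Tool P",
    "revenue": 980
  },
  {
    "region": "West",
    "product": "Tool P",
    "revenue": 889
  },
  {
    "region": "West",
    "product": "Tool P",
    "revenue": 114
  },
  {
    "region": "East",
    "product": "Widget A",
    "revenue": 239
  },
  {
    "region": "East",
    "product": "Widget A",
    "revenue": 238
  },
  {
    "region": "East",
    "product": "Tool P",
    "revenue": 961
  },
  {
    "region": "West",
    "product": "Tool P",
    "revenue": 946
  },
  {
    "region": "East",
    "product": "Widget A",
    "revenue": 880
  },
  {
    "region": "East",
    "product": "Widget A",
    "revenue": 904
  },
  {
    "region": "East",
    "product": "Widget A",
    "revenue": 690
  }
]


Pivot: region (rows) x product (columns) -> total revenue

     Tool P        Widget A    
East           961          2951  
West          2929             0  

Highest: East / Widget A = $2951

East / Widget A = $2951


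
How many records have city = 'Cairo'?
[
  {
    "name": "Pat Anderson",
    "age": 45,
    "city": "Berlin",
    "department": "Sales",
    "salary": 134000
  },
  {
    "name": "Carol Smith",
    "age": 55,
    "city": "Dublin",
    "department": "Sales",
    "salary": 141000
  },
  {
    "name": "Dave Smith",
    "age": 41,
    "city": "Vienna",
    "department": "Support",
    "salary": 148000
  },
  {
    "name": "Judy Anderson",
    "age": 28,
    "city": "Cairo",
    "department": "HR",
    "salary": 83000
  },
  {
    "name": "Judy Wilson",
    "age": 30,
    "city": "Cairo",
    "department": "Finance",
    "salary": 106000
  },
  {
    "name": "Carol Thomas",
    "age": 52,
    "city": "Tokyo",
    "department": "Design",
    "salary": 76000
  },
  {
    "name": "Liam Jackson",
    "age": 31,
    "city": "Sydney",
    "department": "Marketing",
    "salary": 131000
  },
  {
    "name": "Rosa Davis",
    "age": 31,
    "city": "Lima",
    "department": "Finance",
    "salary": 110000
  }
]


Data: 8 records
Condition: city = 'Cairo'

Checking each record:
  Pat Anderson: Berlin
  Carol Smith: Dublin
  Dave Smith: Vienna
  Judy Anderson: Cairo MATCH
  Judy Wilson: Cairo MATCH
  Carol Thomas: Tokyo
  Liam Jackson: Sydney
  Rosa Davis: Lima

Count: 2

2


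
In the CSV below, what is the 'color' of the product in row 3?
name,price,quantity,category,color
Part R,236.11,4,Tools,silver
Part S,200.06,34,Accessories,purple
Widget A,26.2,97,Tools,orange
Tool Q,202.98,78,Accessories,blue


Query: Row 3 ('Widget A'), column 'color'
Value: orange

orange


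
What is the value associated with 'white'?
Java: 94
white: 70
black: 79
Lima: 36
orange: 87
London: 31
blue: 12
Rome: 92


Looking up key 'white'
Value: 70

70


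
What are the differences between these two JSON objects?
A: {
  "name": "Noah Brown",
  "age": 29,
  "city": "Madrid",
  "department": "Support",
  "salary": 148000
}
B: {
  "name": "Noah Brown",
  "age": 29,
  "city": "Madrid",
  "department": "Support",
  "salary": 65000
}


Comparing each field (in key order):
  name: same
  age: same
  city: same
  department: same
  salary: DIFFERENT
Differences:
  salary: 148000 -> 65000

1 field(s) changed

1 change: salary


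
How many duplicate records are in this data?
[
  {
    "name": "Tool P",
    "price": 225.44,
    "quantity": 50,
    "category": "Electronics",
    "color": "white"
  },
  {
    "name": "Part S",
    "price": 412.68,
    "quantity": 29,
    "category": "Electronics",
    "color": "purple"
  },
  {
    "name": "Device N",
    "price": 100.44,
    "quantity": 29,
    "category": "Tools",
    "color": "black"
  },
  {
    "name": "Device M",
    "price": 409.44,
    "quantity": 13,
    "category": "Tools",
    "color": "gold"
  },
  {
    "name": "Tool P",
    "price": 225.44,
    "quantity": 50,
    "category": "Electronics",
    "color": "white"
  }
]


Checking 5 records for duplicates:

  Row 1: Tool P ($225.44, qty 50)
  Row 2: Part S ($412.68, qty 29)
  Row 3: Device N ($100.44, qty 29)
  Row 4: Device M ($409.44, qty 13)
  Row 5: Tool P ($225.44, qty 50) <-- DUPLICATE

Duplicates found: 1
Unique records: 4

1 duplicates, 4 unique


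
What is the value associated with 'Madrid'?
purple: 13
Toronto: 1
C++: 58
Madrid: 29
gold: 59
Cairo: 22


Looking up key 'Madrid'
Value: 29

29


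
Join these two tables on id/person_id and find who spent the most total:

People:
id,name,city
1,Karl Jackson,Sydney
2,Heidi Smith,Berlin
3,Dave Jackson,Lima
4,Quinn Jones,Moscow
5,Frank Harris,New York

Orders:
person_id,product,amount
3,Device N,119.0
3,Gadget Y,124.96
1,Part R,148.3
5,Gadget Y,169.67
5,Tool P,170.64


Join on: people.id = orders.person_id

Joined rows:
  Dave Jackson (Lima) bought Device N for $119.0
  Dave Jackson (Lima) bought Gadget Y for $124.96
  Karl Jackson (Sydney) bought Part R for $148.3
  Frank Harris (New York) bought Gadget Y for $169.67
  Frank Harris (New York) bought Tool P for $170.64

Total per person:
  Frank Harris: $340.31
  Dave Jackson: $243.96
  Karl Jackson: $148.30

Top spender: Frank Harris ($340.31)

Frank Harris ($340.31)


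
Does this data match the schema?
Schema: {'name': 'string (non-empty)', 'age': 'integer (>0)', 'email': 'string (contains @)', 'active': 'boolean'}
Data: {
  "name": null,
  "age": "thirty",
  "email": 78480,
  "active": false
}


Validating each field against schema:
  name: FAIL (null is not a string)
  age: FAIL ("thirty" is not an integer)
  email: FAIL (78480 is not a string)
  active: OK (boolean)

Result: INVALID (3 errors: name, age, email)

INVALID (3 errors: name, age, email)


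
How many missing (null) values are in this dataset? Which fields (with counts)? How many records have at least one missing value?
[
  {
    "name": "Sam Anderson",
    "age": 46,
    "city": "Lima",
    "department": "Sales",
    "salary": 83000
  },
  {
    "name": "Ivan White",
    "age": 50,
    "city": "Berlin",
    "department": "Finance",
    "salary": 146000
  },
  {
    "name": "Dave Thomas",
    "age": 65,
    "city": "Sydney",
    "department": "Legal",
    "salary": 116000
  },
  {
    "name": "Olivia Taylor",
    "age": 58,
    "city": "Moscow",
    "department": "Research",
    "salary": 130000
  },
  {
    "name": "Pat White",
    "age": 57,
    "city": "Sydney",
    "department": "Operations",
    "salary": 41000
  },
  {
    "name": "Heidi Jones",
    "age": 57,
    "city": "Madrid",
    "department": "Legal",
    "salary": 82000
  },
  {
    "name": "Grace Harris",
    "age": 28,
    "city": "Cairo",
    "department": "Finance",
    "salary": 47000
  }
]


Checking for missing (null) values in 7 records:

  Sam Anderson: complete
  Ivan White: complete
  Dave Thomas: complete
  Olivia Taylor: complete
  Pat White: complete
  Heidi Jones: complete
  Grace Harris: complete

Per field:
  name: 0 missing
  age: 0 missing
  city: 0 missing
  department: 0 missing
  salary: 0 missing

Total missing values: 0
Records with any missing: 0

0 missing values (none); 0 incomplete records


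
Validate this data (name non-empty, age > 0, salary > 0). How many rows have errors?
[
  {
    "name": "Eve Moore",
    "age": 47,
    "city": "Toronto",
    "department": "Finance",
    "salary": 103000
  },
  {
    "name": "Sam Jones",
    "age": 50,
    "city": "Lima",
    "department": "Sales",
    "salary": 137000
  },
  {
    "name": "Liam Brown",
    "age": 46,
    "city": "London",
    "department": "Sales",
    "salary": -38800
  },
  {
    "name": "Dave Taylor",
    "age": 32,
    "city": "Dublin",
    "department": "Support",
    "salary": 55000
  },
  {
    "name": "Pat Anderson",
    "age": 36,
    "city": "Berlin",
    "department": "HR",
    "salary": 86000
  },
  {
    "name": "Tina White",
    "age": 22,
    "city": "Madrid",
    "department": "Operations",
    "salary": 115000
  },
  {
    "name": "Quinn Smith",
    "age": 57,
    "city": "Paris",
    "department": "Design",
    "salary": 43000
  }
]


Validating 7 records:
Rules: name non-empty, age > 0, salary > 0

  Row 1 (Eve Moore): OK
  Row 2 (Sam Jones): OK
  Row 3 (Liam Brown): negative salary: -38800
  Row 4 (Dave Taylor): OK
  Row 5 (Pat Anderson): OK
  Row 6 (Tina White): OK
  Row 7 (Quinn Smith): OK

Total errors: 1

1 errors


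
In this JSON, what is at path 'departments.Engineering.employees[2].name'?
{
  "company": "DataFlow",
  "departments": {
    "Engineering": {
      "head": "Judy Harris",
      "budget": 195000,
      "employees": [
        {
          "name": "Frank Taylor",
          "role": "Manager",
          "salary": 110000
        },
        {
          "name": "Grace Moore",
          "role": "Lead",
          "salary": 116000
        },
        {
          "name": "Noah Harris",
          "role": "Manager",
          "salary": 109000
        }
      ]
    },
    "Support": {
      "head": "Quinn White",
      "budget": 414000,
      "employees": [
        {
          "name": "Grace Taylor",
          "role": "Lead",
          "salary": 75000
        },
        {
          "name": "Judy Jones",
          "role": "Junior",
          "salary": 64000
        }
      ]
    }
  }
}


Path: departments.Engineering.employees[2].name

Navigate:
  -> departments
  -> Engineering
  -> employees[2].name = 'Noah Harris'

Noah Harris


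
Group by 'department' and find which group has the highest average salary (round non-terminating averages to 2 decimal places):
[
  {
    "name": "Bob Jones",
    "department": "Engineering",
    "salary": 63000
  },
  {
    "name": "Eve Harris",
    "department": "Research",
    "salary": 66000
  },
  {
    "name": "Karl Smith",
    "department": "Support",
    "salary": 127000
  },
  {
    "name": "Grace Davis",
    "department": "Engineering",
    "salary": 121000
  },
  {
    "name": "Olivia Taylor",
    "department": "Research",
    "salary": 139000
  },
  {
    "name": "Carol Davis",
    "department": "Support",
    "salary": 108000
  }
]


Group by: department

Groups:
  Engineering: 2 people, avg salary = 184000/2 = $92000
  Research: 2 people, avg salary = 205000/2 = $102500
  Support: 2 people, avg salary = 235000/2 = $117500

Highest average salary: Support ($117500)

Support ($117500)


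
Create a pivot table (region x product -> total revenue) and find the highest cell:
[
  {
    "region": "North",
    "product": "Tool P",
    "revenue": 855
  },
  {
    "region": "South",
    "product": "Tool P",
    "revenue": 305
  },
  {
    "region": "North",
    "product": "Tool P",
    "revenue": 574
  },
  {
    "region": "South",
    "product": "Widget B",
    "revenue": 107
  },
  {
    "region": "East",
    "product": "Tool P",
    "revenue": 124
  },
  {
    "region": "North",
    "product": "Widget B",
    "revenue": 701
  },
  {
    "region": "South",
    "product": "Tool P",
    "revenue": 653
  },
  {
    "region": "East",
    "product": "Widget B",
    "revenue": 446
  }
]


Pivot: region (rows) x product (columns) -> total revenue

     Tool P        Widget B    
East           124           446  
North         1429           701  
South          958           107  

Highest: North / Tool P = $1429

North / Tool P = $1429


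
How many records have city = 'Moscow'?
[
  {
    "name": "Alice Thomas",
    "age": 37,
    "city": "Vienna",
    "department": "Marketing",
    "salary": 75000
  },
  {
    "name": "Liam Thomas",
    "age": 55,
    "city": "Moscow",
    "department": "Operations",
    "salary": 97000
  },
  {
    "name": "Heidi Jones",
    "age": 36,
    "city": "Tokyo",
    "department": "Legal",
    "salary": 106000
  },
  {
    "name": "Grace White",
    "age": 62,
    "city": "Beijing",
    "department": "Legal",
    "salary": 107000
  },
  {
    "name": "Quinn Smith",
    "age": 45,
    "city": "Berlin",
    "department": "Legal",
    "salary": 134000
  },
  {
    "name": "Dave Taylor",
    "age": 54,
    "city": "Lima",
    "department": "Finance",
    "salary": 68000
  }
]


Data: 6 records
Condition: city = 'Moscow'

Checking each record:
  Alice Thomas: Vienna
  Liam Thomas: Moscow MATCH
  Heidi Jones: Tokyo
  Grace White: Beijing
  Quinn Smith: Berlin
  Dave Taylor: Lima

Count: 1

1


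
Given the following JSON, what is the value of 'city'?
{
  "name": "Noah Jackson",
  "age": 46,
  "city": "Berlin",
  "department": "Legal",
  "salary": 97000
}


Looking up field 'city'
Value: Berlin

Berlin


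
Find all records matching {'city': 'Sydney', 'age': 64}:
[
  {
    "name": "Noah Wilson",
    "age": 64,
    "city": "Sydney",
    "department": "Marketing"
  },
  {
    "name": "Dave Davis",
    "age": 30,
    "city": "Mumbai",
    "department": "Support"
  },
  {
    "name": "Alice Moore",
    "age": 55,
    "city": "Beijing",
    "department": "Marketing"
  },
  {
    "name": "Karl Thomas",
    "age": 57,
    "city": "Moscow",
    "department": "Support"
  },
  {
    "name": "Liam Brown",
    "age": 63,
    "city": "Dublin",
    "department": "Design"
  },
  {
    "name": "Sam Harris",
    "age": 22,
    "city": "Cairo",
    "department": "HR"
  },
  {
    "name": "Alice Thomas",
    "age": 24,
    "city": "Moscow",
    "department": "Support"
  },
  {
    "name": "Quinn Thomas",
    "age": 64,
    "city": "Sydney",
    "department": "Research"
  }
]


Search criteria: {'city': 'Sydney', 'age': 64}

Checking 8 records:
  Noah Wilson: {city: Sydney, age: 64} <-- MATCH
  Dave Davis: {city: Mumbai, age: 30}
  Alice Moore: {city: Beijing, age: 55}
  Karl Thomas: {city: Moscow, age: 57}
  Liam Brown: {city: Dublin, age: 63}
  Sam Harris: {city: Cairo, age: 22}
  Alice Thomas: {city: Moscow, age: 24}
  Quinn Thomas: {city: Sydney, age: 64} <-- MATCH

Matches: ["Noah Wilson", "Quinn Thomas"]

["Noah Wilson", "Quinn Thomas"]


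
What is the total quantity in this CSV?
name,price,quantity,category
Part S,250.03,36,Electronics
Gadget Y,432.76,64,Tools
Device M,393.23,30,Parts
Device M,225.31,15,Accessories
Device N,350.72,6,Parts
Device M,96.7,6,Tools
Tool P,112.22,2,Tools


Computing total quantity:
Values: [36, 64, 30, 15, 6, 6, 2]
Sum = 159

159


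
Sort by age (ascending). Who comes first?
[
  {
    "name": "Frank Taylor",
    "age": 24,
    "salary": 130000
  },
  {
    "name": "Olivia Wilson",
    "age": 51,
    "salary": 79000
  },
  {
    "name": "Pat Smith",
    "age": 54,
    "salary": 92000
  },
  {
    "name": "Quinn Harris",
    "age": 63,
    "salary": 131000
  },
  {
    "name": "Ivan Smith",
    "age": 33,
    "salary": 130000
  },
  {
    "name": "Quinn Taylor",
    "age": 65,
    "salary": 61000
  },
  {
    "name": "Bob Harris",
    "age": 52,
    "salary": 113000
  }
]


Sort by: age (ascending)

Sorted order:
  1. Frank Taylor (age = 24)
  2. Ivan Smith (age = 33)
  3. Olivia Wilson (age = 51)
  4. Bob Harris (age = 52)
  5. Pat Smith (age = 54)
  6. Quinn Harris (age = 63)
  7. Quinn Taylor (age = 65)

First: Frank Taylor

Frank Taylor


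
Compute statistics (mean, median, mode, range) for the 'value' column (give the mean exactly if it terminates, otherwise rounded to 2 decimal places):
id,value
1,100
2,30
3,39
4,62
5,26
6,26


Data: [100, 30, 39, 62, 26, 26]
Count: 6
Sum: 283
Mean: 283/6 ≈ 47.17 (rounded to 2 decimal places)
Sorted: [26, 26, 30, 39, 62, 100]
Median: 34.5
Mode: 26 (2 times)
Range: 100 - 26 = 74
Min: 26, Max: 100

mean≈47.17, median=34.5, mode=26, range=74


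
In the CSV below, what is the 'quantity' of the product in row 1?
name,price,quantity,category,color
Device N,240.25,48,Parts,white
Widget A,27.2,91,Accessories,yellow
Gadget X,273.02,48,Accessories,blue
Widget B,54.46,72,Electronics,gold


Query: Row 1 ('Device N'), column 'quantity'
Value: 48

48


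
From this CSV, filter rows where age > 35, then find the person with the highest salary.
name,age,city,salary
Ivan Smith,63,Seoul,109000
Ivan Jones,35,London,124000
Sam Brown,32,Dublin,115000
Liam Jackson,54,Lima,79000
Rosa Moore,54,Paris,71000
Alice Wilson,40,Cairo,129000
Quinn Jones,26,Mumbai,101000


Filter: age > 35
Sort by: salary (descending)

Filtered records (4):
  Alice Wilson, age 40, salary $129000
  Ivan Smith, age 63, salary $109000
  Liam Jackson, age 54, salary $79000
  Rosa Moore, age 54, salary $71000

Highest salary: Alice Wilson ($129000)

Alice Wilson


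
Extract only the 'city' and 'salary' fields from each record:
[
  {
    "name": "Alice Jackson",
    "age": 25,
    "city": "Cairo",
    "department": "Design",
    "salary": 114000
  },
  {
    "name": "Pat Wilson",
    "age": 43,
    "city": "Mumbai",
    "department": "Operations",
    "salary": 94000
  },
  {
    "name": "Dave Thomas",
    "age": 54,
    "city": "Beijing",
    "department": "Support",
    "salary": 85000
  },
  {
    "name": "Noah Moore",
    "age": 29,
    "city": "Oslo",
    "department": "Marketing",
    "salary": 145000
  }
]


Original: 4 records with fields: name, age, city, department, salary
Keep: ['city', 'salary']
Drop: ['name', 'age', 'department']
Result: 4 records, 2 fields each

[
  {
    "city": "Cairo",
    "salary": 114000
  },
  {
    "city": "Mumbai",
    "salary": 94000
  },
  {
    "city": "Beijing",
    "salary": 85000
  },
  {
    "city": "Oslo",
    "salary": 145000
  }
]


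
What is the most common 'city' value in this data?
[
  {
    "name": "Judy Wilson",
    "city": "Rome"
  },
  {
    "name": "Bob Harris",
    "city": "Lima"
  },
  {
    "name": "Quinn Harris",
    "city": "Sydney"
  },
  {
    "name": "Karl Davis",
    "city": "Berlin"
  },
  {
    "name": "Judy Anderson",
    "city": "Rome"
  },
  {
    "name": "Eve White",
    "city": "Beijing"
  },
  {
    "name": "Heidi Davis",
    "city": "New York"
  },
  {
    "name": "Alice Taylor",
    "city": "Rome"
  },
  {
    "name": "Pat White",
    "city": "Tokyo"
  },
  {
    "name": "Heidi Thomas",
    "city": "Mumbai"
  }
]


Counting 'city' values across 10 records:

  Rome: 3 ###
  Lima: 1 #
  Sydney: 1 #
  Berlin: 1 #
  Beijing: 1 #
  New York: 1 #
  Tokyo: 1 #
  Mumbai: 1 #

Most common: Rome (3 times)

Rome (3 times)


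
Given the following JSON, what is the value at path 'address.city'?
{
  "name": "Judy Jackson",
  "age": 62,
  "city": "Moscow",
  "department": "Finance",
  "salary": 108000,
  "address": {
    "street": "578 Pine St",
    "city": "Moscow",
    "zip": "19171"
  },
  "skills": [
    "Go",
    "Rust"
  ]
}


Query: address.city
Path: address -> city
Value: Moscow

Moscow


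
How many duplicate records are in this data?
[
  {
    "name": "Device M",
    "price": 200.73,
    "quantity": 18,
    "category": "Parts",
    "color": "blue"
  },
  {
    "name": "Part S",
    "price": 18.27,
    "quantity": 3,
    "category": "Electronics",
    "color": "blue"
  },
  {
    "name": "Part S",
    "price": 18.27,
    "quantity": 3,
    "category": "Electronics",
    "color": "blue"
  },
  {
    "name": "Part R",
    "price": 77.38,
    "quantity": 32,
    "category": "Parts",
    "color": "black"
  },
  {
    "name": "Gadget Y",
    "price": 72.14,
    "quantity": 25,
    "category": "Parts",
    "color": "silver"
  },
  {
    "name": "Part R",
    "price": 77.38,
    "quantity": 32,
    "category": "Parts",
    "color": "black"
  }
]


Checking 6 records for duplicates:

  Row 1: Device M ($200.73, qty 18)
  Row 2: Part S ($18.27, qty 3)
  Row 3: Part S ($18.27, qty 3) <-- DUPLICATE
  Row 4: Part R ($77.38, qty 32)
  Row 5: Gadget Y ($72.14, qty 25)
  Row 6: Part R ($77.38, qty 32) <-- DUPLICATE

Duplicates found: 2
Unique records: 4

2 duplicates, 4 unique


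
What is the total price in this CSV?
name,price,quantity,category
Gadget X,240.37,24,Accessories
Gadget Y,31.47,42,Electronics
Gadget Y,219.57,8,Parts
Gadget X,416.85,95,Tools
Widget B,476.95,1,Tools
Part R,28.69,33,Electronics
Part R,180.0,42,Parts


Computing total price:
Values: [240.37, 31.47, 219.57, 416.85, 476.95, 28.69, 180.0]
Sum = 1593.90

1593.90


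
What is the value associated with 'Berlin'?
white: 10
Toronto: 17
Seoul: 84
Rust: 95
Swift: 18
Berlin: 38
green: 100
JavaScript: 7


Looking up key 'Berlin'
Value: 38

38


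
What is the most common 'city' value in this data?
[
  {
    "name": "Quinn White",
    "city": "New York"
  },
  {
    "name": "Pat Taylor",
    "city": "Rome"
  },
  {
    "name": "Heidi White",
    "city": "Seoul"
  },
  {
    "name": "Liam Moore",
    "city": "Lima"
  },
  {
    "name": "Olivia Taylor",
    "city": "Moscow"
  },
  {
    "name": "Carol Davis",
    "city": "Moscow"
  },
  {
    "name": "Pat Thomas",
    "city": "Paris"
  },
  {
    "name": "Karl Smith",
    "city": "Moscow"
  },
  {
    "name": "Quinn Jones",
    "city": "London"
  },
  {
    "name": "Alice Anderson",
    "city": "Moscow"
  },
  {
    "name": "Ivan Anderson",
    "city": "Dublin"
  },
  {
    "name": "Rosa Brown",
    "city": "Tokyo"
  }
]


Counting 'city' values across 12 records:

  Moscow: 4 ####
  New York: 1 #
  Rome: 1 #
  Seoul: 1 #
  Lima: 1 #
  Paris: 1 #
  London: 1 #
  Dublin: 1 #
  Tokyo: 1 #

Most common: Moscow (4 times)

Moscow (4 times)


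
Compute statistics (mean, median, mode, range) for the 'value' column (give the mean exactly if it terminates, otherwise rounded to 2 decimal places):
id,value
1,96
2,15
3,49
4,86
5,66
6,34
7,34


Data: [96, 15, 49, 86, 66, 34, 34]
Count: 7
Sum: 380
Mean: 380/7 ≈ 54.29 (rounded to 2 decimal places)
Sorted: [15, 34, 34, 49, 66, 86, 96]
Median: 49.0
Mode: 34 (2 times)
Range: 96 - 15 = 81
Min: 15, Max: 96

mean≈54.29, median=49.0, mode=34, range=81


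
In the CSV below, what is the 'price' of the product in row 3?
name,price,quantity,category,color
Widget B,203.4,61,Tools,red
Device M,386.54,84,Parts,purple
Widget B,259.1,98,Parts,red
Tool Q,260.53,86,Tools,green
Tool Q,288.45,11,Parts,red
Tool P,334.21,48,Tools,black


Query: Row 3 ('Widget B'), column 'price'
Value: 259.1

259.1


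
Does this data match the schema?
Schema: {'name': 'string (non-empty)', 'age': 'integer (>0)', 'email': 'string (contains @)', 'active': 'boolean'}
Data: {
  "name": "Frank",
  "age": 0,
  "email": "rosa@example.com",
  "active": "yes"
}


Validating each field against schema:
  name: OK (non-empty string)
  age: FAIL (0 is not > 0)
  email: OK (string with @)
  active: FAIL ("yes" is not a boolean)

Result: INVALID (2 errors: age, active)

INVALID (2 errors: age, active)


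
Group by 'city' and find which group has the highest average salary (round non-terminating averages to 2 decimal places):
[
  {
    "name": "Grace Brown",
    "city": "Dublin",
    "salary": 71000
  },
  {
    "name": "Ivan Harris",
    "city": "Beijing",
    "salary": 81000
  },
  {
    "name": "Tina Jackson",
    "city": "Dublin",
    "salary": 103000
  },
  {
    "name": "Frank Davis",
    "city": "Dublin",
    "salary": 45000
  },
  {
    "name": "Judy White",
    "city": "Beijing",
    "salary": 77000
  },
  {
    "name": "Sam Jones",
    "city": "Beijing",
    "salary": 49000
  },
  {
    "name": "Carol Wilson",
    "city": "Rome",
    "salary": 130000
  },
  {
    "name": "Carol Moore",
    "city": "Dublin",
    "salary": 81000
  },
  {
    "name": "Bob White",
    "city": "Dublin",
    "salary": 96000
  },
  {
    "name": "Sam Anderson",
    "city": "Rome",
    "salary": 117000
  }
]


Group by: city

Groups:
  Beijing: 3 people, avg salary = 207000/3 = $69000
  Dublin: 5 people, avg salary = 396000/5 = $79200
  Rome: 2 people, avg salary = 247000/2 = $123500

Highest average salary: Rome ($123500)

Rome ($123500)


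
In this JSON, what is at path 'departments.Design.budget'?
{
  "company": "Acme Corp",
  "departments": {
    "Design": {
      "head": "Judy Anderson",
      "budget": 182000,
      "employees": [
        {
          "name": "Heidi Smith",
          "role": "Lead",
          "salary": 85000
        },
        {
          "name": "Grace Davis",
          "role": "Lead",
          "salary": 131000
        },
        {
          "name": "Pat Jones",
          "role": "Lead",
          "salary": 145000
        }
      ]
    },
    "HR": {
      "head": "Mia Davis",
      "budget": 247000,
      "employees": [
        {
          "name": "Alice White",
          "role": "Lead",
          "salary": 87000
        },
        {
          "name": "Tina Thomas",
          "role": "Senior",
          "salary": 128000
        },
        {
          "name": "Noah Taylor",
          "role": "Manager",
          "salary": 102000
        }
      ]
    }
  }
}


Path: departments.Design.budget

Navigate:
  -> departments
  -> Design
  -> budget = 182000

182000


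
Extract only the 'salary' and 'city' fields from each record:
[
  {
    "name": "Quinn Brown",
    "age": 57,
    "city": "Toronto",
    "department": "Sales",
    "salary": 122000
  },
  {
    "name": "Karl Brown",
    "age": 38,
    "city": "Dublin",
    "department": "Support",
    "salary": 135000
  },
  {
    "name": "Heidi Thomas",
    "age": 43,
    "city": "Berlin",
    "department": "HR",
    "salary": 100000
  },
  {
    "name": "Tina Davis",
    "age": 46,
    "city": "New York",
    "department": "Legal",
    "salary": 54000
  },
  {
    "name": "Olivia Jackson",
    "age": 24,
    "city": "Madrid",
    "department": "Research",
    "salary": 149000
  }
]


Original: 5 records with fields: name, age, city, department, salary
Keep: ['salary', 'city']
Drop: ['name', 'age', 'department']
Result: 5 records, 2 fields each

[
  {
    "salary": 122000,
    "city": "Toronto"
  },
  {
    "salary": 135000,
    "city": "Dublin"
  },
  {
    "salary": 100000,
    "city": "Berlin"
  },
  {
    "salary": 54000,
    "city": "New York"
  },
  {
    "salary": 149000,
    "city": "Madrid"
  }
]


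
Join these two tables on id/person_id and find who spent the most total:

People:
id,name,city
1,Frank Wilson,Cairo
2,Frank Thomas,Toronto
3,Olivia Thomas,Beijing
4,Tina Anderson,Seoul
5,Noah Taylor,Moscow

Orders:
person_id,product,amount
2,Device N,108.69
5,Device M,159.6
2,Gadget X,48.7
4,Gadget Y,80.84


Join on: people.id = orders.person_id

Joined rows:
  Frank Thomas (Toronto) bought Device N for $108.69
  Noah Taylor (Moscow) bought Device M for $159.6
  Frank Thomas (Toronto) bought Gadget X for $48.7
  Tina Anderson (Seoul) bought Gadget Y for $80.84

Total per person:
  Noah Taylor: $159.60
  Frank Thomas: $157.39
  Tina Anderson: $80.84

Top spender: Noah Taylor ($159.60)

Noah Taylor ($159.60)


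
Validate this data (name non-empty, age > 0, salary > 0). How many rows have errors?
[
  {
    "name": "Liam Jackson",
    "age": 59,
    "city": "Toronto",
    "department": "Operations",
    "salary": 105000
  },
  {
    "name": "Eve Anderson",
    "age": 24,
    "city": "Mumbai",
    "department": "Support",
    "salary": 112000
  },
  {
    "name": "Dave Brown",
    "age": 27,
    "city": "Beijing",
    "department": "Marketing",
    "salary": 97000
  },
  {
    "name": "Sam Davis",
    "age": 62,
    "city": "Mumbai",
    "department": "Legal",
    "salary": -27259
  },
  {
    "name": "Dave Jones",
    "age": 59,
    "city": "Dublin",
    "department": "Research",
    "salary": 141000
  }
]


Validating 5 records:
Rules: name non-empty, age > 0, salary > 0

  Row 1 (Liam Jackson): OK
  Row 2 (Eve Anderson): OK
  Row 3 (Dave Brown): OK
  Row 4 (Sam Davis): negative salary: -27259
  Row 5 (Dave Jones): OK

Total errors: 1

1 errors


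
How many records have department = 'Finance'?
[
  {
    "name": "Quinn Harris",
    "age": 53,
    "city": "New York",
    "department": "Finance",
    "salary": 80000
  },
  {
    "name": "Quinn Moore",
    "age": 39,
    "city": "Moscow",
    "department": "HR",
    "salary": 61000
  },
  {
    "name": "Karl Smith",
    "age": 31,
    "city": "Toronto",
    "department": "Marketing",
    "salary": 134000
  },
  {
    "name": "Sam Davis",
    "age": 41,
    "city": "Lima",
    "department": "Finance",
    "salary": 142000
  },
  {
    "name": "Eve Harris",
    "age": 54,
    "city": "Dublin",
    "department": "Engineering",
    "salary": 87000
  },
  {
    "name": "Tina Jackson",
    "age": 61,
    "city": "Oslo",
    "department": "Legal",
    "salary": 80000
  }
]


Data: 6 records
Condition: department = 'Finance'

Checking each record:
  Quinn Harris: Finance MATCH
  Quinn Moore: HR
  Karl Smith: Marketing
  Sam Davis: Finance MATCH
  Eve Harris: Engineering
  Tina Jackson: Legal

Count: 2

2


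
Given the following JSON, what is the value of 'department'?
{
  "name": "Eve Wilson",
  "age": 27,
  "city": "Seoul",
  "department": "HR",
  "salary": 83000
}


Looking up field 'department'
Value: HR

HR


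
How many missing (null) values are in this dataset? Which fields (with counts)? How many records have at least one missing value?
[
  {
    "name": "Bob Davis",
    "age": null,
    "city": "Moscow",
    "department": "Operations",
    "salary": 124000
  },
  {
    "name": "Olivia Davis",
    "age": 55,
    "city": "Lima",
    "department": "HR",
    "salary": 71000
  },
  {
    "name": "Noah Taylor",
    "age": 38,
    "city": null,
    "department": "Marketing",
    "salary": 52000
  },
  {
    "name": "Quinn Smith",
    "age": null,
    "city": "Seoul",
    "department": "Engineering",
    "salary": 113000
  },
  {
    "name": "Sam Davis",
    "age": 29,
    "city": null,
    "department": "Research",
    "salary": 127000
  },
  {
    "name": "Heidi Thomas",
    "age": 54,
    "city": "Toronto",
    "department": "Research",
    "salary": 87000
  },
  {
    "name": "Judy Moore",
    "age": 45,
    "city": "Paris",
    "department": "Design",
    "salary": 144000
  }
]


Checking for missing (null) values in 7 records:

  Bob Davis: age
  Olivia Davis: complete
  Noah Taylor: city
  Quinn Smith: age
  Sam Davis: city
  Heidi Thomas: complete
  Judy Moore: complete

Per field:
  name: 0 missing
  age: 2 missing
  city: 2 missing
  department: 0 missing
  salary: 0 missing

Total missing values: 4
Records with any missing: 4

4 missing values (age: 2, city: 2); 4 incomplete records


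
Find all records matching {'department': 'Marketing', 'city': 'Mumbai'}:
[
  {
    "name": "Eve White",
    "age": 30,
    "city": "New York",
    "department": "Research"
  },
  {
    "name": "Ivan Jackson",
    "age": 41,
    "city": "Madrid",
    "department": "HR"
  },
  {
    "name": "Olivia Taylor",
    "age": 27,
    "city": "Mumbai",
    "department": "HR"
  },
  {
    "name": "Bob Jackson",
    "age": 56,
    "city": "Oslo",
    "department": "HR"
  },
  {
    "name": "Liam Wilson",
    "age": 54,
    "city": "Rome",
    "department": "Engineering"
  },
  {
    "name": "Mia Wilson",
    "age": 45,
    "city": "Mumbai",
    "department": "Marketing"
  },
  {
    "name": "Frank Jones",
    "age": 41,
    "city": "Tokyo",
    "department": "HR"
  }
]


Search criteria: {'department': 'Marketing', 'city': 'Mumbai'}

Checking 7 records:
  Eve White: {department: Research, city: New York}
  Ivan Jackson: {department: HR, city: Madrid}
  Olivia Taylor: {department: HR, city: Mumbai}
  Bob Jackson: {department: HR, city: Oslo}
  Liam Wilson: {department: Engineering, city: Rome}
  Mia Wilson: {department: Marketing, city: Mumbai} <-- MATCH
  Frank Jones: {department: HR, city: Tokyo}

Matches: ["Mia Wilson"]

["Mia Wilson"]


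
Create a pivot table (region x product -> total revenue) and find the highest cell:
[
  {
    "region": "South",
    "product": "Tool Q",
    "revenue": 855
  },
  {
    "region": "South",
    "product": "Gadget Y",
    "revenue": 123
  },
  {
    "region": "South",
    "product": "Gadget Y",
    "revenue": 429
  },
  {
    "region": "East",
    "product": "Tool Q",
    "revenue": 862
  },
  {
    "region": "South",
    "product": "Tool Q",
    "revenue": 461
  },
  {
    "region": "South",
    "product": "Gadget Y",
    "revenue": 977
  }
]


Pivot: region (rows) x product (columns) -> total revenue

     Gadget Y      Tool Q      
East             0           862  
South         1529          1316  

Highest: South / Gadget Y = $1529

South / Gadget Y = $1529


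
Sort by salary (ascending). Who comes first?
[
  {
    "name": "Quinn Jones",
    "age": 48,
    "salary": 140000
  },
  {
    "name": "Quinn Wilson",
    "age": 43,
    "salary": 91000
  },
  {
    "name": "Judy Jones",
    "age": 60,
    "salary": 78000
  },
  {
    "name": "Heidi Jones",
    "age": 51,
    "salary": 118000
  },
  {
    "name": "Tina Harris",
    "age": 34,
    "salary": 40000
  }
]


Sort by: salary (ascending)

Sorted order:
  1. Tina Harris (salary = 40000)
  2. Judy Jones (salary = 78000)
  3. Quinn Wilson (salary = 91000)
  4. Heidi Jones (salary = 118000)
  5. Quinn Jones (salary = 140000)

First: Tina Harris

Tina Harris


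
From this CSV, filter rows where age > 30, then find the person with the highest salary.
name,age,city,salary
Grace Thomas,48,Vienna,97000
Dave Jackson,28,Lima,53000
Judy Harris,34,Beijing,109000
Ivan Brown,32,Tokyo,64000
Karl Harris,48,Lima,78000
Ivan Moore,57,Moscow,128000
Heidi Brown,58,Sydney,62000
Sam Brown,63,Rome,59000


Filter: age > 30
Sort by: salary (descending)

Filtered records (7):
  Ivan Moore, age 57, salary $128000
  Judy Harris, age 34, salary $109000
  Grace Thomas, age 48, salary $97000
  Karl Harris, age 48, salary $78000
  Ivan Brown, age 32, salary $64000
  Heidi Brown, age 58, salary $62000
  Sam Brown, age 63, salary $59000

Highest salary: Ivan Moore ($128000)

Ivan Moore


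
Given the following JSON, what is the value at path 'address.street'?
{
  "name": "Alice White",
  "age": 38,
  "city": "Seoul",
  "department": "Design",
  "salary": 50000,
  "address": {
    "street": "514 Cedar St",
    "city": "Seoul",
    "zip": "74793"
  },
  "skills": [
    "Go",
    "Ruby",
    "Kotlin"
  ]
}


Query: address.street
Path: address -> street
Value: 514 Cedar St

514 Cedar St


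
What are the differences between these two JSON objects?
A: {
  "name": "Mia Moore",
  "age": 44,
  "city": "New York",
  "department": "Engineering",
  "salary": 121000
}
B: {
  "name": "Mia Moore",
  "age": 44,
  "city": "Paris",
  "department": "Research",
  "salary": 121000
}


Comparing each field (in key order):
  name: same
  age: same
  city: DIFFERENT
  department: DIFFERENT
  salary: same
Differences:
  city: New York -> Paris
  department: Engineering -> Research

2 field(s) changed

2 changes: city, department


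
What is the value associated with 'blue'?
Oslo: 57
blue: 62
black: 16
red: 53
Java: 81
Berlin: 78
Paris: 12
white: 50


Looking up key 'blue'
Value: 62

62


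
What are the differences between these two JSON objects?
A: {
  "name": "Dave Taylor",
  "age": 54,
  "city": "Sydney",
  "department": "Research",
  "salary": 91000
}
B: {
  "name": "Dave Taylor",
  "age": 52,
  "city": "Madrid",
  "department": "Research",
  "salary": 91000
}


Comparing each field (in key order):
  name: same
  age: DIFFERENT
  city: DIFFERENT
  department: same
  salary: same
Differences:
  age: 54 -> 52
  city: Sydney -> Madrid

2 field(s) changed

2 changes: age, city


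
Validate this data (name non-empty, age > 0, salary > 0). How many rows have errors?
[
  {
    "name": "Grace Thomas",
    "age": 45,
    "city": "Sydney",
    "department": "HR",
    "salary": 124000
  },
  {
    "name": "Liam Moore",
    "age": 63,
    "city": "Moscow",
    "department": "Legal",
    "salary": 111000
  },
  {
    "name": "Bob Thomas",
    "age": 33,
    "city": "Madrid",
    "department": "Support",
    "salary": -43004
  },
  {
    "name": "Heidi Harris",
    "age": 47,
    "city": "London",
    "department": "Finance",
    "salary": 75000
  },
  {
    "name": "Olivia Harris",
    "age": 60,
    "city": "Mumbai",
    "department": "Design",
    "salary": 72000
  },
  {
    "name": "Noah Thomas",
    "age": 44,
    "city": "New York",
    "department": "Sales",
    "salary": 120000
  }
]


Validating 6 records:
Rules: name non-empty, age > 0, salary > 0

  Row 1 (Grace Thomas): OK
  Row 2 (Liam Moore): OK
  Row 3 (Bob Thomas): negative salary: -43004
  Row 4 (Heidi Harris): OK
  Row 5 (Olivia Harris): OK
  Row 6 (Noah Thomas): OK

Total errors: 1

1 errors


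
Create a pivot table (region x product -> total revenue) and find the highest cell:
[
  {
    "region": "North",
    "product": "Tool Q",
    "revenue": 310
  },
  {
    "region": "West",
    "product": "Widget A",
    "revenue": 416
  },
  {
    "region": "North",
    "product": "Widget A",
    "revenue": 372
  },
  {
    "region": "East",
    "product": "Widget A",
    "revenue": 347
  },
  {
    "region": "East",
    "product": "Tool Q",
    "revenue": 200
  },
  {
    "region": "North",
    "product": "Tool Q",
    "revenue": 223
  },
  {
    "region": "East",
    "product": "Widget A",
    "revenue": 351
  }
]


Pivot: region (rows) x product (columns) -> total revenue

     Tool Q        Widget A    
East           200           698  
North          533           372  
West             0           416  

Highest: East / Widget A = $698

East / Widget A = $698
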